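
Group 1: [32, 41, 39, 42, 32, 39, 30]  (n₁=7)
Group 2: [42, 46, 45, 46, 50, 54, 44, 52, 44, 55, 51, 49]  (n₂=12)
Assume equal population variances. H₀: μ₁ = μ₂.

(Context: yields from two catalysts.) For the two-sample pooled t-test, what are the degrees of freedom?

degrees of freedom = 17

df = n₁ + n₂ − 2 = 7 + 12 − 2 = 17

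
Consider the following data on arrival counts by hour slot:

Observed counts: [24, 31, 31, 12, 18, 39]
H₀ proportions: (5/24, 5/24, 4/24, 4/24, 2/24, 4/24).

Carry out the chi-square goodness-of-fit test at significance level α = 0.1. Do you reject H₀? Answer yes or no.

reject H₀: yes

n = 155; E_i = n·p_i = [32.29, 32.29, 25.83, 25.83, 12.92, 25.83]
χ² = (24−32.29)²/32.29 + (31−32.29)²/32.29 + (31−25.83)²/25.83 + (12−25.83)²/25.83 + (18−12.92)²/12.92 + (39−25.83)²/25.83 = 19.3329
df = 5
p-value (upper-tail) = 0.00167
At α=0.1: p < α → reject H₀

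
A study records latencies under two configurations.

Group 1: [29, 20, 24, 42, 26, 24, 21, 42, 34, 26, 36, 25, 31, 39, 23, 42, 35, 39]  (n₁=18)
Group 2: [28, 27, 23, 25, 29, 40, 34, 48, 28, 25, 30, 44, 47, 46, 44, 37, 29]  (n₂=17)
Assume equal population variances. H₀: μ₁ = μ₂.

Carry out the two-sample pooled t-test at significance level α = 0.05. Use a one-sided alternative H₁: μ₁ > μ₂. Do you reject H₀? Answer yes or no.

x̄₁=31.000, s₁=7.723, n₁=18
x̄₂=34.353, s₂=8.739, n₂=17
s_p² = [17·7.723² + 16·8.739²]/33 = 67.7540
SE = √(s_p²·(1/18+1/17)) = 2.7838
t = (31.000−34.353)/2.7838 = -1.2044
df = 33
p-value (one-sided, H₁ greater) = 0.88151
At α=0.05: p ≥ α → fail to reject H₀

reject H₀: no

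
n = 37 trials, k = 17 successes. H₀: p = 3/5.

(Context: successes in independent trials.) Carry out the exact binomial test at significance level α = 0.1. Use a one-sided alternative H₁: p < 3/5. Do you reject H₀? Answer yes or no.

Exact binomial: n=37, k=17, p₀=3/5=0.6000
P(X≤17) from Σ C(n,i)·p₀^i·(1−p₀)^(n−i)
p-value (one-sided, H₁ less) = 0.05864
At α=0.1: p < α → reject H₀

reject H₀: yes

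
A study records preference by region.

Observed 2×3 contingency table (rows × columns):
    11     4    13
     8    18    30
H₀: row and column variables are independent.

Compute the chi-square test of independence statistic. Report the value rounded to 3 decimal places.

test statistic = 7.617

Row totals [28, 56], col totals [19, 22, 43], n=84
χ² = (11−6.33)²/6.33 + (4−7.33)²/7.33 + (13−14.33)²/14.33 + (8−12.67)²/12.67 + (18−14.67)²/14.67 + (30−28.67)²/28.67 = 7.6167
df = 2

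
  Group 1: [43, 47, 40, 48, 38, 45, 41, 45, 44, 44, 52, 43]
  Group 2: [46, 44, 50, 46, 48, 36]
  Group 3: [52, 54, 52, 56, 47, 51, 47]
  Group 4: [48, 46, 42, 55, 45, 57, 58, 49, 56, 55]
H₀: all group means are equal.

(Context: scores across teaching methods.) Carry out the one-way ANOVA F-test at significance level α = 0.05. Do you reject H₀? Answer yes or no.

Group means [44.17, 45.00, 51.29, 51.10], grand mean 47.714
SSB = Σnᵢ(x̄ᵢ−x̄)² = 399.148; SSW = ΣΣ(x−x̄ᵢ)² = 635.995
MSB = 399.148/3 = 133.0492; MSW = 635.995/31 = 20.5160
F = MSB/MSW = 6.4852
df = (3, 31)
p-value (upper-tail) = 0.00155
At α=0.05: p < α → reject H₀

reject H₀: yes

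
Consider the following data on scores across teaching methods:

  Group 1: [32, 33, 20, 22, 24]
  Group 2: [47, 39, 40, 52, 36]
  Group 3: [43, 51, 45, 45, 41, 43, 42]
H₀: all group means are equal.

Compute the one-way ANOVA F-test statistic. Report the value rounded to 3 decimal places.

Group means [26.20, 42.80, 44.29], grand mean 38.529
SSB = Σnᵢ(x̄ᵢ−x̄)² = 1083.207; SSW = ΣΣ(x−x̄ᵢ)² = 377.029
MSB = 1083.207/2 = 541.6034; MSW = 377.029/14 = 26.9306
F = MSB/MSW = 20.1111
df = (2, 14)

test statistic = 20.111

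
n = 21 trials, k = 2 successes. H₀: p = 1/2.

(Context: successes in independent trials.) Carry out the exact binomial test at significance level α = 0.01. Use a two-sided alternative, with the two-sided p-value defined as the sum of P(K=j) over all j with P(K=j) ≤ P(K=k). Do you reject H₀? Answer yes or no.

reject H₀: yes

Exact binomial: n=21, k=2, p₀=1/2=0.5000
P(X=j) = C(n,j)·p₀^j·(1−p₀)^(n−j); p = Σ P(X=j) over j with P(X=j) ≤ P(X=2)
p-value (two-sided) = 0.00022
At α=0.01: p < α → reject H₀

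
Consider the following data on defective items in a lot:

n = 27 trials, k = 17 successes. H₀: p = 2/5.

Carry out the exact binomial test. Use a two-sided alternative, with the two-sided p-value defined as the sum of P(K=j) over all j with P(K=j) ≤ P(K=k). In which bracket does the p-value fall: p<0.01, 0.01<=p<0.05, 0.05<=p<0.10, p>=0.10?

p-value bracket: 0.01<=p<0.05

Exact binomial: n=27, k=17, p₀=2/5=0.4000
P(X=j) = C(n,j)·p₀^j·(1−p₀)^(n−j); p = Σ P(X=j) over j with P(X=j) ≤ P(X=17)
p-value (two-sided) = 0.01800
→ bracket: 0.01<=p<0.05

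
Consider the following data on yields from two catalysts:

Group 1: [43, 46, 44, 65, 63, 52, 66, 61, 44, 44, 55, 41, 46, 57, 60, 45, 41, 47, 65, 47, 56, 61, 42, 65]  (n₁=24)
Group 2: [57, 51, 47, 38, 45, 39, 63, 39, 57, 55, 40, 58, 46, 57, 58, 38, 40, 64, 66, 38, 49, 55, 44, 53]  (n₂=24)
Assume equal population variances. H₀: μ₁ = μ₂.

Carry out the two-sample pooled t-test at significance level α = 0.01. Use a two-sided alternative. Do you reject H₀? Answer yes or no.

reject H₀: no

x̄₁=52.333, s₁=9.049, n₁=24
x̄₂=49.875, s₂=9.129, n₂=24
s_p² = [23·9.049² + 23·9.129²]/46 = 82.6078
SE = √(s_p²·(1/24+1/24)) = 2.6237
t = (52.333−49.875)/2.6237 = 0.9370
df = 46
p-value (two-sided) = 0.35367
At α=0.01: p ≥ α → fail to reject H₀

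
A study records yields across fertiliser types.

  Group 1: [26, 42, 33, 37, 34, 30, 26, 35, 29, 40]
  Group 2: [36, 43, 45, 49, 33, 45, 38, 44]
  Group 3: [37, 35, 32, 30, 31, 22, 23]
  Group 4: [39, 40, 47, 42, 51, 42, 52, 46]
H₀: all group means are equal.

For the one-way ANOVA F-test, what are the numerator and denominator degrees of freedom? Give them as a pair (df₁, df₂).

degrees of freedom = [3, 29]

k = 4 groups, N = 33 total
df = (k−1, N−k) = (4−1, 33−4) = (3, 29)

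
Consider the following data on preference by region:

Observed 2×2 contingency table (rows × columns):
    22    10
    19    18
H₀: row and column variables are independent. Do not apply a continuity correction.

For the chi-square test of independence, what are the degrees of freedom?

degrees of freedom = 1

df = (r−1)(c−1) = (2−1)·(2−1) = 1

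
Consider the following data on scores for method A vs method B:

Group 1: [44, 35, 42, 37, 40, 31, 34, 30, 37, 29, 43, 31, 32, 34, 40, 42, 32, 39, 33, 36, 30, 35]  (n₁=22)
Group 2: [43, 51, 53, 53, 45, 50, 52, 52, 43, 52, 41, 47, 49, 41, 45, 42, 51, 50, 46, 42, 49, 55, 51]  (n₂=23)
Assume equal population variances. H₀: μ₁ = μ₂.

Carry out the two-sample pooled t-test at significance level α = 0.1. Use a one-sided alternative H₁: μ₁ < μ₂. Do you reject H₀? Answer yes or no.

x̄₁=35.727, s₁=4.621, n₁=22
x̄₂=47.957, s₂=4.405, n₂=23
s_p² = [21·4.621² + 22·4.405²]/43 = 20.3563
SE = √(s_p²·(1/22+1/23)) = 1.3455
t = (35.727−47.957)/1.3455 = -9.0891
df = 43
p-value (one-sided, H₁ less) = 0.00000
At α=0.1: p < α → reject H₀

reject H₀: yes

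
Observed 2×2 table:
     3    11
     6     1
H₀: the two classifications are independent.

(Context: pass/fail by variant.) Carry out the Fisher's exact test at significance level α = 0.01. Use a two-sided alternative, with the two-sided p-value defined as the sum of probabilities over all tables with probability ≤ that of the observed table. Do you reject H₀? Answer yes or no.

reject H₀: no

Margins: r₁=14, r₂=7, c₁=9, c₂=12, n=21
p_obs = C(14,3)·C(7,6)/C(21,9); sum pmf over tables with pmf ≤ p_obs
p-value (two-sided) = 0.01579
At α=0.01: p ≥ α → fail to reject H₀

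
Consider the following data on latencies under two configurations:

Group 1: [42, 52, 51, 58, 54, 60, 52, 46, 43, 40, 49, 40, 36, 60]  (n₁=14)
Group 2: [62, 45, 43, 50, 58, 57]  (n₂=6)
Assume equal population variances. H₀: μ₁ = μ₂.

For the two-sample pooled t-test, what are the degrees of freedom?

df = n₁ + n₂ − 2 = 14 + 6 − 2 = 18

degrees of freedom = 18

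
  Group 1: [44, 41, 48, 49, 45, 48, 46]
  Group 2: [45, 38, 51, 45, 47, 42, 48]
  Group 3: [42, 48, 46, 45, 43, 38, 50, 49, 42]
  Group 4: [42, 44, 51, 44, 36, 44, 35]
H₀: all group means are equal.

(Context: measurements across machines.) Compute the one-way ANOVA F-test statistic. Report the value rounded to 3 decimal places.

Group means [45.86, 45.14, 44.78, 42.29], grand mean 44.533
SSB = Σnᵢ(x̄ᵢ−x̄)² = 50.768; SSW = ΣΣ(x−x̄ᵢ)² = 452.698
MSB = 50.768/3 = 16.9228; MSW = 452.698/26 = 17.4115
F = MSB/MSW = 0.9719
df = (3, 26)

test statistic = 0.972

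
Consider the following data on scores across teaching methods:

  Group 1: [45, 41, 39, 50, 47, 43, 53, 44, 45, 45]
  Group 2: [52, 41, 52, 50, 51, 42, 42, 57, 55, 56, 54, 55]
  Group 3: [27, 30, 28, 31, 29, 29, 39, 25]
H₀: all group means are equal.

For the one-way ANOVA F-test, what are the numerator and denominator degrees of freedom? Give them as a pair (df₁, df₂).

degrees of freedom = [2, 27]

k = 3 groups, N = 30 total
df = (k−1, N−k) = (3−1, 30−3) = (2, 27)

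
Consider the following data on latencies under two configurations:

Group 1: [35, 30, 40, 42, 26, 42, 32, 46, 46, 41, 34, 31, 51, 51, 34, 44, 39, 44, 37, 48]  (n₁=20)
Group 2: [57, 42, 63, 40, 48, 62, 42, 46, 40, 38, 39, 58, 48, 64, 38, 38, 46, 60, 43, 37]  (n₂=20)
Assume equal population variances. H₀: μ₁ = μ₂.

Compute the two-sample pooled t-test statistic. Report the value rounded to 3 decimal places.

test statistic = -2.929

x̄₁=39.650, s₁=7.125, n₁=20
x̄₂=47.450, s₂=9.545, n₂=20
s_p² = [19·7.125² + 19·9.545²]/38 = 70.9342
SE = √(s_p²·(1/20+1/20)) = 2.6633
t = (39.650−47.450)/2.6633 = -2.9286
df = 38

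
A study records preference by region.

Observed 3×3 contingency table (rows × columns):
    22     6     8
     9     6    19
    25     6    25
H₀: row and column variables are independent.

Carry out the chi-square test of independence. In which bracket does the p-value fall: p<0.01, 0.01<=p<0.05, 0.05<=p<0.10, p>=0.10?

Row totals [36, 34, 56], col totals [56, 18, 52], n=126
χ² = (22−16.00)²/16.00 + (6−5.14)²/5.14 + (8−14.86)²/14.86 + (9−15.11)²/15.11 + (6−4.86)²/4.86 + (19−14.03)²/14.03 + (25−24.89)²/24.89 + (6−8.00)²/8.00 + (25−23.11)²/23.11 = 10.7120
df = 4
p-value (upper-tail) = 0.03000
→ bracket: 0.01<=p<0.05

p-value bracket: 0.01<=p<0.05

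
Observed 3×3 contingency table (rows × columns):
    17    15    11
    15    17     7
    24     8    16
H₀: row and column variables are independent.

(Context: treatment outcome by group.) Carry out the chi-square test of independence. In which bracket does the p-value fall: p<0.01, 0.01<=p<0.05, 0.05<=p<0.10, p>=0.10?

Row totals [43, 39, 48], col totals [56, 40, 34], n=130
χ² = (17−18.52)²/18.52 + (15−13.23)²/13.23 + (11−11.25)²/11.25 + (15−16.80)²/16.80 + (17−12.00)²/12.00 + (7−10.20)²/10.20 + (24−20.68)²/20.68 + (8−14.77)²/14.77 + (16−12.55)²/12.55 = 8.2300
df = 4
p-value (upper-tail) = 0.08351
→ bracket: 0.05<=p<0.10

p-value bracket: 0.05<=p<0.10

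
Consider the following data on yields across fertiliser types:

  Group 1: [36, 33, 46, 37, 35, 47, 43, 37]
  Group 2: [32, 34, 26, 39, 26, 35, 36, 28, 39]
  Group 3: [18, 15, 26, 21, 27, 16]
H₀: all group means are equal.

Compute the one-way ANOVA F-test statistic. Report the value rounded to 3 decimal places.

Group means [39.25, 32.78, 20.50], grand mean 31.826
SSB = Σnᵢ(x̄ᵢ−x̄)² = 1218.749; SSW = ΣΣ(x−x̄ᵢ)² = 536.556
MSB = 1218.749/2 = 609.3744; MSW = 536.556/20 = 26.8278
F = MSB/MSW = 22.7143
df = (2, 20)

test statistic = 22.714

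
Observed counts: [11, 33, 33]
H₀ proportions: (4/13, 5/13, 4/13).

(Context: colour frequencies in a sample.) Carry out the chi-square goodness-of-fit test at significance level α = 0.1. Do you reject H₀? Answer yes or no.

reject H₀: yes

n = 77; E_i = n·p_i = [23.69, 29.62, 23.69]
χ² = (11−23.69)²/23.69 + (33−29.62)²/29.62 + (33−23.69)²/23.69 = 10.8429
df = 2
p-value (upper-tail) = 0.00442
At α=0.1: p < α → reject H₀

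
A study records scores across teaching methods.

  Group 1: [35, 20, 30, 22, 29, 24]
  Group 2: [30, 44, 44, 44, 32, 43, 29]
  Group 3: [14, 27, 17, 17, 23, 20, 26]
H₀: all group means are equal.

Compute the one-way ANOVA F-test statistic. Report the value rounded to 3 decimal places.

Group means [26.67, 38.00, 20.57], grand mean 28.500
SSB = Σnᵢ(x̄ᵢ−x̄)² = 1091.952; SSW = ΣΣ(x−x̄ᵢ)² = 619.048
MSB = 1091.952/2 = 545.9762; MSW = 619.048/17 = 36.4146
F = MSB/MSW = 14.9933
df = (2, 17)

test statistic = 14.993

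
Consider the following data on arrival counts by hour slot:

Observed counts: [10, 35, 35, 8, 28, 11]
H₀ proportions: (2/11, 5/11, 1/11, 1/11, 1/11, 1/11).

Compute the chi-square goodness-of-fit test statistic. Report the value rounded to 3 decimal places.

n = 127; E_i = n·p_i = [23.09, 57.73, 11.55, 11.55, 11.55, 11.55]
χ² = (10−23.09)²/23.09 + (35−57.73)²/57.73 + (35−11.55)²/11.55 + (8−11.55)²/11.55 + (28−11.55)²/11.55 + (11−11.55)²/11.55 = 88.5827
df = 5

test statistic = 88.583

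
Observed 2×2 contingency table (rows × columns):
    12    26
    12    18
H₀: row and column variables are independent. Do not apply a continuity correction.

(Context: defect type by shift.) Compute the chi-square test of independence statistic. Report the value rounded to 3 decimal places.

test statistic = 0.521

Row totals [38, 30], col totals [24, 44], n=68
χ² = (12−13.41)²/13.41 + (26−24.59)²/24.59 + (12−10.59)²/10.59 + (18−19.41)²/19.41 = 0.5206
df = 1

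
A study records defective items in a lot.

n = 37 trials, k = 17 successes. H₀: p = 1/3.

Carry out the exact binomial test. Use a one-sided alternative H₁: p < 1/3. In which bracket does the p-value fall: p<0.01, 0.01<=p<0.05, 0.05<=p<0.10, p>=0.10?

Exact binomial: n=37, k=17, p₀=1/3=0.3333
P(X≤17) from Σ C(n,i)·p₀^i·(1−p₀)^(n−i)
p-value (one-sided, H₁ less) = 0.96164
→ bracket: p>=0.10

p-value bracket: p>=0.10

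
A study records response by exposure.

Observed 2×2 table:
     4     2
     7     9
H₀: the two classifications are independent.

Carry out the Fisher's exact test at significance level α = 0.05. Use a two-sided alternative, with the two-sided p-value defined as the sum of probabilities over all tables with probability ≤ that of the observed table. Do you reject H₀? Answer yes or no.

Margins: r₁=6, r₂=16, c₁=11, c₂=11, n=22
p_obs = C(6,4)·C(16,7)/C(22,11); sum pmf over tables with pmf ≤ p_obs
p-value (two-sided) = 0.63512
At α=0.05: p ≥ α → fail to reject H₀

reject H₀: no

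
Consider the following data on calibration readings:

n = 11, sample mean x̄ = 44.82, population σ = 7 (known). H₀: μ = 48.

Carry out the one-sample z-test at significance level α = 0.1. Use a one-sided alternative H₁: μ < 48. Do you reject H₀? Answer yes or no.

reject H₀: yes

SE = σ/√n = 7/√11 = 2.1106
z = (x̄−μ₀)/SE = (44.82−48)/2.1106 = -1.5067
p-value (one-sided, H₁ less) = 0.06594
At α=0.1: p < α → reject H₀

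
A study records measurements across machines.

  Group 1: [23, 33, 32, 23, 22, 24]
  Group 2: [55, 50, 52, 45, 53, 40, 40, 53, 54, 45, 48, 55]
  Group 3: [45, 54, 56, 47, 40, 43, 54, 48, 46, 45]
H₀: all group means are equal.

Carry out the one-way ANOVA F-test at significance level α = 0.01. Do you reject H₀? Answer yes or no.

reject H₀: yes

Group means [26.17, 49.17, 47.80], grand mean 43.750
SSB = Σnᵢ(x̄ᵢ−x̄)² = 2371.150; SSW = ΣΣ(x−x̄ᵢ)² = 704.100
MSB = 2371.150/2 = 1185.5750; MSW = 704.100/25 = 28.1640
F = MSB/MSW = 42.0954
df = (2, 25)
p-value (upper-tail) = 0.00000
At α=0.01: p < α → reject H₀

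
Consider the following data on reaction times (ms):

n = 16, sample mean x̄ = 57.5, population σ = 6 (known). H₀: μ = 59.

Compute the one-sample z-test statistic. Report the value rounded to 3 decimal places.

test statistic = -1.000

SE = σ/√n = 6/√16 = 1.5000
z = (x̄−μ₀)/SE = (57.5−59)/1.5000 = -1.0000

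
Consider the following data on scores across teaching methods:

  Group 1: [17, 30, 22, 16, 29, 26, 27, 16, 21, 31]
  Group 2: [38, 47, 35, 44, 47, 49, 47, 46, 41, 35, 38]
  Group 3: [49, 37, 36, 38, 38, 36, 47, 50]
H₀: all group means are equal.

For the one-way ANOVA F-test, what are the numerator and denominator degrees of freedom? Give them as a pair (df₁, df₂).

degrees of freedom = [2, 26]

k = 3 groups, N = 29 total
df = (k−1, N−k) = (3−1, 29−3) = (2, 26)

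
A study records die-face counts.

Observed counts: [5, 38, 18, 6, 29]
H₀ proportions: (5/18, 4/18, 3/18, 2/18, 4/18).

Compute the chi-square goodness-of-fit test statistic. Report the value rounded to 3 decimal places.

n = 96; E_i = n·p_i = [26.67, 21.33, 16.00, 10.67, 21.33]
χ² = (5−26.67)²/26.67 + (38−21.33)²/21.33 + (18−16.00)²/16.00 + (6−10.67)²/10.67 + (29−21.33)²/21.33 = 35.6719
df = 4

test statistic = 35.672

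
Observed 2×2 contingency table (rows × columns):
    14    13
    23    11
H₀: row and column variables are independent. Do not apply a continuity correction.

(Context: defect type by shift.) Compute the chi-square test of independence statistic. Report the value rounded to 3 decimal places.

Row totals [27, 34], col totals [37, 24], n=61
χ² = (14−16.38)²/16.38 + (13−10.62)²/10.62 + (23−20.62)²/20.62 + (11−13.38)²/13.38 = 1.5733
df = 1

test statistic = 1.573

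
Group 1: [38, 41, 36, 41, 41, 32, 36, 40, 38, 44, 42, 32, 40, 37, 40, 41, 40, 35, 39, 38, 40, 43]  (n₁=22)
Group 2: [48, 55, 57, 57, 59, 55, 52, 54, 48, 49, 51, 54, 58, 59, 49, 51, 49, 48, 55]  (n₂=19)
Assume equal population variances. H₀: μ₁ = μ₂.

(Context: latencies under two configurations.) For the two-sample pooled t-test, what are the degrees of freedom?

degrees of freedom = 39

df = n₁ + n₂ − 2 = 22 + 19 − 2 = 39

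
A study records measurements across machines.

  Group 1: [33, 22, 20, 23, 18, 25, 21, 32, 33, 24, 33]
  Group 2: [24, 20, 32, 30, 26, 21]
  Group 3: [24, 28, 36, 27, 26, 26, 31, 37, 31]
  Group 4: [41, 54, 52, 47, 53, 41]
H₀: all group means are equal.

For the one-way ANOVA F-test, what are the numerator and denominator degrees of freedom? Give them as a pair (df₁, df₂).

k = 4 groups, N = 32 total
df = (k−1, N−k) = (4−1, 32−4) = (3, 28)

degrees of freedom = [3, 28]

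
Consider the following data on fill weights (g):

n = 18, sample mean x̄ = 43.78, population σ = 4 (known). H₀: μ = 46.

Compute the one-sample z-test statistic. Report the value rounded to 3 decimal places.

SE = σ/√n = 4/√18 = 0.9428
z = (x̄−μ₀)/SE = (43.78−46)/0.9428 = -2.3547

test statistic = -2.355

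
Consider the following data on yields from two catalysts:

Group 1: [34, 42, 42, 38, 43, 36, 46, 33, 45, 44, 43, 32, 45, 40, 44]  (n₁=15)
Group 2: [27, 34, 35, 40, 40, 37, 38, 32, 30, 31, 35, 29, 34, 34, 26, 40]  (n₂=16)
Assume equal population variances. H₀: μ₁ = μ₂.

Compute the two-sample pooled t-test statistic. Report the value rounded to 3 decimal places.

x̄₁=40.467, s₁=4.704, n₁=15
x̄₂=33.875, s₂=4.485, n₂=16
s_p² = [14·4.704² + 15·4.485²]/29 = 21.0856
SE = √(s_p²·(1/15+1/16)) = 1.6503
t = (40.467−33.875)/1.6503 = 3.9942
df = 29

test statistic = 3.994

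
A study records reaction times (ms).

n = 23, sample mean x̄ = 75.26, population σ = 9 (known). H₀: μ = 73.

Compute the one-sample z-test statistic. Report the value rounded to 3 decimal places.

test statistic = 1.204

SE = σ/√n = 9/√23 = 1.8766
z = (x̄−μ₀)/SE = (75.26−73)/1.8766 = 1.2043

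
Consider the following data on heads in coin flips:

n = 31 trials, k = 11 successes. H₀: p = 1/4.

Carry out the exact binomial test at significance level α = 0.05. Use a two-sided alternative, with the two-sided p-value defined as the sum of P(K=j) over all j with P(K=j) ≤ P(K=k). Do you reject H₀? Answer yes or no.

Exact binomial: n=31, k=11, p₀=1/4=0.2500
P(X=j) = C(n,j)·p₀^j·(1−p₀)^(n−j); p = Σ P(X=j) over j with P(X=j) ≤ P(X=11)
p-value (two-sided) = 0.21121
At α=0.05: p ≥ α → fail to reject H₀

reject H₀: no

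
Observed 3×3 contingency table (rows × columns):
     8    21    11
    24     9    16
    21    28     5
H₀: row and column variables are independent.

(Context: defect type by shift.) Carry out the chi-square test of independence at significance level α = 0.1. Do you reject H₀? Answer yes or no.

reject H₀: yes

Row totals [40, 49, 54], col totals [53, 58, 32], n=143
χ² = (8−14.83)²/14.83 + (21−16.22)²/16.22 + (11−8.95)²/8.95 + (24−18.16)²/18.16 + (9−19.87)²/19.87 + (16−10.97)²/10.97 + (21−20.01)²/20.01 + (28−21.90)²/21.90 + (5−12.08)²/12.08 = 21.0556
df = 4
p-value (upper-tail) = 0.00031
At α=0.1: p < α → reject H₀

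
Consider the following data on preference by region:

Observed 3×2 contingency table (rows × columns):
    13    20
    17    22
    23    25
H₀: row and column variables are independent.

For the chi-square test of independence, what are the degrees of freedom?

df = (r−1)(c−1) = (3−1)·(2−1) = 2

degrees of freedom = 2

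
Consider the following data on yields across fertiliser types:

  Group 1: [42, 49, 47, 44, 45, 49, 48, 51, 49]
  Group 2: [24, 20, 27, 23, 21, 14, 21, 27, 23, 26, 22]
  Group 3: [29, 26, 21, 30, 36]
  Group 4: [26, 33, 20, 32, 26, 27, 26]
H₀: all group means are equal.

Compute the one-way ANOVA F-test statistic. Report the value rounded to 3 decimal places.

Group means [47.11, 22.55, 28.40, 27.14], grand mean 31.375
SSB = Σnᵢ(x̄ᵢ−x̄)² = 3255.827; SSW = ΣΣ(x−x̄ᵢ)² = 439.673
MSB = 3255.827/3 = 1085.2756; MSW = 439.673/28 = 15.7026
F = MSB/MSW = 69.1143
df = (3, 28)

test statistic = 69.114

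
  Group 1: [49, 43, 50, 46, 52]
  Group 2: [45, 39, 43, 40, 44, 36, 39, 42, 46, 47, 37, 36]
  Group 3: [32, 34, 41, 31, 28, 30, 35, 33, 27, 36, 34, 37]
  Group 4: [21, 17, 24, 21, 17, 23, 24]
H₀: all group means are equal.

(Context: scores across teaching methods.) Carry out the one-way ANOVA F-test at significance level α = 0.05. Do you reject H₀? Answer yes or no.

reject H₀: yes

Group means [48.00, 41.17, 33.17, 21.00], grand mean 35.528
SSB = Σnᵢ(x̄ᵢ−x̄)² = 2703.639; SSW = ΣΣ(x−x̄ᵢ)² = 439.333
MSB = 2703.639/3 = 901.2130; MSW = 439.333/32 = 13.7292
F = MSB/MSW = 65.6422
df = (3, 32)
p-value (upper-tail) = 0.00000
At α=0.05: p < α → reject H₀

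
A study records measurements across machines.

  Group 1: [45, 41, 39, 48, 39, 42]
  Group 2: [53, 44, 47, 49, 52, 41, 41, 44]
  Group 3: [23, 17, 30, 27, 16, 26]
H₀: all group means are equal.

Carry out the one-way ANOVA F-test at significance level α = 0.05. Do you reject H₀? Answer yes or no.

Group means [42.33, 46.38, 23.17], grand mean 38.200
SSB = Σnᵢ(x̄ᵢ−x̄)² = 1993.158; SSW = ΣΣ(x−x̄ᵢ)² = 374.042
MSB = 1993.158/2 = 996.5792; MSW = 374.042/17 = 22.0025
F = MSB/MSW = 45.2940
df = (2, 17)
p-value (upper-tail) = 0.00000
At α=0.05: p < α → reject H₀

reject H₀: yes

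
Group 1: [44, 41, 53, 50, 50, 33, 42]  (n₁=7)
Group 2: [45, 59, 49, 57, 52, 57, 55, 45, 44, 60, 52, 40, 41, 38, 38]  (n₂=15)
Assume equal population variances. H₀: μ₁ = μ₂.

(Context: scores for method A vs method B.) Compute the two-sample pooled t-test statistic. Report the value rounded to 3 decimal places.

x̄₁=44.714, s₁=6.873, n₁=7
x̄₂=48.800, s₂=7.775, n₂=15
s_p² = [6·6.873² + 14·7.775²]/20 = 56.4914
SE = √(s_p²·(1/7+1/15)) = 3.4404
t = (44.714−48.800)/3.4404 = -1.1876
df = 20

test statistic = -1.188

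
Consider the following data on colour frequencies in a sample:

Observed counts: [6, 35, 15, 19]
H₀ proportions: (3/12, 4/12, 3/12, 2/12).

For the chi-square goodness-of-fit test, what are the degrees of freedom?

degrees of freedom = 3

df = k − 1 = 4 − 1 = 3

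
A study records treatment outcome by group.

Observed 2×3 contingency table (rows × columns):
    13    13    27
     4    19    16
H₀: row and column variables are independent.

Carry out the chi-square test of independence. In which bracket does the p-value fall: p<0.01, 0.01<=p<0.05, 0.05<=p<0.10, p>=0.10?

Row totals [53, 39], col totals [17, 32, 43], n=92
χ² = (13−9.79)²/9.79 + (13−18.43)²/18.43 + (27−24.77)²/24.77 + (4−7.21)²/7.21 + (19−13.57)²/13.57 + (16−18.23)²/18.23 = 6.7290
df = 2
p-value (upper-tail) = 0.03458
→ bracket: 0.01<=p<0.05

p-value bracket: 0.01<=p<0.05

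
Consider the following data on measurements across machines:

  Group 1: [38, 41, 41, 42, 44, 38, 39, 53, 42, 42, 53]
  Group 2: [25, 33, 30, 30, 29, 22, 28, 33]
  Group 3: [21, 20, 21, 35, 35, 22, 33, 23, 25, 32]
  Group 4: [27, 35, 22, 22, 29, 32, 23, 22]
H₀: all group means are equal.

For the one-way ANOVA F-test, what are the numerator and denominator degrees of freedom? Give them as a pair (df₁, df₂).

k = 4 groups, N = 37 total
df = (k−1, N−k) = (4−1, 37−4) = (3, 33)

degrees of freedom = [3, 33]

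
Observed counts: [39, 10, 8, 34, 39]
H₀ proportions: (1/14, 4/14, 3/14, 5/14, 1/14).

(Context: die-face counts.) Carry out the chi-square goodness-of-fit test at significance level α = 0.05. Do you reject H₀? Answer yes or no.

reject H₀: yes

n = 130; E_i = n·p_i = [9.29, 37.14, 27.86, 46.43, 9.29]
χ² = (39−9.29)²/9.29 + (10−37.14)²/37.14 + (8−27.86)²/27.86 + (34−46.43)²/46.43 + (39−9.29)²/9.29 = 227.4882
df = 4
p-value (upper-tail) = 0.00000
At α=0.05: p < α → reject H₀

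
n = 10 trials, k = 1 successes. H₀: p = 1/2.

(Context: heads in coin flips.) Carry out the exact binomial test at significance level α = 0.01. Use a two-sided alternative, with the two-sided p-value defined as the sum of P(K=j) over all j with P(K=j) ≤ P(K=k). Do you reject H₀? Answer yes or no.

reject H₀: no

Exact binomial: n=10, k=1, p₀=1/2=0.5000
P(X=j) = C(n,j)·p₀^j·(1−p₀)^(n−j); p = Σ P(X=j) over j with P(X=j) ≤ P(X=1)
p-value (two-sided) = 0.02148
At α=0.01: p ≥ α → fail to reject H₀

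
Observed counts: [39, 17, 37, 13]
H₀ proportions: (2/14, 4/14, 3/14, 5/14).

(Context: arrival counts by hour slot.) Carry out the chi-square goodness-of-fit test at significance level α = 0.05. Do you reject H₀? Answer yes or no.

n = 106; E_i = n·p_i = [15.14, 30.29, 22.71, 37.86]
χ² = (39−15.14)²/15.14 + (17−30.29)²/30.29 + (37−22.71)²/22.71 + (13−37.86)²/37.86 = 68.7204
df = 3
p-value (upper-tail) = 0.00000
At α=0.05: p < α → reject H₀

reject H₀: yes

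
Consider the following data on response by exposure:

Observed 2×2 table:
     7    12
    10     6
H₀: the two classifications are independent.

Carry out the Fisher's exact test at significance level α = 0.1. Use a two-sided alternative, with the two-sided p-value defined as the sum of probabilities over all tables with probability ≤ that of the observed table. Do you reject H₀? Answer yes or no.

Margins: r₁=19, r₂=16, c₁=17, c₂=18, n=35
p_obs = C(19,7)·C(16,10)/C(35,17); sum pmf over tables with pmf ≤ p_obs
p-value (two-sided) = 0.18114
At α=0.1: p ≥ α → fail to reject H₀

reject H₀: no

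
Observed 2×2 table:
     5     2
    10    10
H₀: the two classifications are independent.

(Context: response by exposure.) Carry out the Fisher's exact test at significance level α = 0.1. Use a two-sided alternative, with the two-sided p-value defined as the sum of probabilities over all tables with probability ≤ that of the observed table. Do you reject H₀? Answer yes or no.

Margins: r₁=7, r₂=20, c₁=15, c₂=12, n=27
p_obs = C(7,5)·C(20,10)/C(27,15); sum pmf over tables with pmf ≤ p_obs
p-value (two-sided) = 0.40821
At α=0.1: p ≥ α → fail to reject H₀

reject H₀: no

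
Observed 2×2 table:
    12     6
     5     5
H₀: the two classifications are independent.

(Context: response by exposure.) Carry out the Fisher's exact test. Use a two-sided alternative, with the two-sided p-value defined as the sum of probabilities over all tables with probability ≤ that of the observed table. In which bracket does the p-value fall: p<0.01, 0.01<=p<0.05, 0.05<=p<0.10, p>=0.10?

p-value bracket: p>=0.10

Margins: r₁=18, r₂=10, c₁=17, c₂=11, n=28
p_obs = C(18,12)·C(10,5)/C(28,17); sum pmf over tables with pmf ≤ p_obs
p-value (two-sided) = 0.44426
→ bracket: p>=0.10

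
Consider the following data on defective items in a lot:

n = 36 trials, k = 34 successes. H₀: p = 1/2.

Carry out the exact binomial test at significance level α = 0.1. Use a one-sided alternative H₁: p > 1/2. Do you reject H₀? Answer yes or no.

reject H₀: yes

Exact binomial: n=36, k=34, p₀=1/2=0.5000
P(X≥34) from Σ C(n,i)·p₀^i·(1−p₀)^(n−i)
p-value (one-sided, H₁ greater) = 0.00000
At α=0.1: p < α → reject H₀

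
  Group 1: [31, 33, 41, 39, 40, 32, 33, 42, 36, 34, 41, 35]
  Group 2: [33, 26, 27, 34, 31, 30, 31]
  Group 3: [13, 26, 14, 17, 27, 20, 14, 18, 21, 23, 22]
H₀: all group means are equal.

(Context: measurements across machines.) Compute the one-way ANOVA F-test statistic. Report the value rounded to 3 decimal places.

test statistic = 49.059

Group means [36.42, 30.29, 19.55], grand mean 28.800
SSB = Σnᵢ(x̄ᵢ−x̄)² = 1653.727; SSW = ΣΣ(x−x̄ᵢ)² = 455.073
MSB = 1653.727/2 = 826.8637; MSW = 455.073/27 = 16.8545
F = MSB/MSW = 49.0588
df = (2, 27)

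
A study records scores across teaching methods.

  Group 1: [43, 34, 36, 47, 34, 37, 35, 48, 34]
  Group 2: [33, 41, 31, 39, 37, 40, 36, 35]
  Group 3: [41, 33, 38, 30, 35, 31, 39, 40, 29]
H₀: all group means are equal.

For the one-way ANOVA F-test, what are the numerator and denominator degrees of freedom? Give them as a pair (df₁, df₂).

k = 3 groups, N = 26 total
df = (k−1, N−k) = (3−1, 26−3) = (2, 23)

degrees of freedom = [2, 23]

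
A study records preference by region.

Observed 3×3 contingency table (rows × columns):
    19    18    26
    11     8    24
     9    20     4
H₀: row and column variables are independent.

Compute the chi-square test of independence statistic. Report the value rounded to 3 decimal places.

test statistic = 20.214

Row totals [63, 43, 33], col totals [39, 46, 54], n=139
χ² = (19−17.68)²/17.68 + (18−20.85)²/20.85 + (26−24.47)²/24.47 + (11−12.06)²/12.06 + (8−14.23)²/14.23 + (24−16.71)²/16.71 + (9−9.26)²/9.26 + (20−10.92)²/10.92 + (4−12.82)²/12.82 = 20.2142
df = 4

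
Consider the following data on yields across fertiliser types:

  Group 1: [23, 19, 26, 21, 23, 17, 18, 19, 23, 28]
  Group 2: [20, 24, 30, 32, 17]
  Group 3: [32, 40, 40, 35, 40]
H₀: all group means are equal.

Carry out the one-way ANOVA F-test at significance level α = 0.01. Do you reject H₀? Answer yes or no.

reject H₀: yes

Group means [21.70, 24.60, 37.40], grand mean 26.350
SSB = Σnᵢ(x̄ᵢ−x̄)² = 842.050; SSW = ΣΣ(x−x̄ᵢ)² = 332.500
MSB = 842.050/2 = 421.0250; MSW = 332.500/17 = 19.5588
F = MSB/MSW = 21.5261
df = (2, 17)
p-value (upper-tail) = 0.00002
At α=0.01: p < α → reject H₀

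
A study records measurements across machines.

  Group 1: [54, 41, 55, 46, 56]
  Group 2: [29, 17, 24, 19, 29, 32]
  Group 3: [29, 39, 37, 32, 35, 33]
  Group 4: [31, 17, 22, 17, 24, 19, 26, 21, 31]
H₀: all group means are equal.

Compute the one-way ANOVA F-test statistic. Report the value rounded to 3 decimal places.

Group means [50.40, 25.00, 34.17, 23.11], grand mean 31.346
SSB = Σnᵢ(x̄ᵢ−x̄)² = 2714.962; SSW = ΣΣ(x−x̄ᵢ)² = 650.922
MSB = 2714.962/3 = 904.9875; MSW = 650.922/22 = 29.5874
F = MSB/MSW = 30.5869
df = (3, 22)

test statistic = 30.587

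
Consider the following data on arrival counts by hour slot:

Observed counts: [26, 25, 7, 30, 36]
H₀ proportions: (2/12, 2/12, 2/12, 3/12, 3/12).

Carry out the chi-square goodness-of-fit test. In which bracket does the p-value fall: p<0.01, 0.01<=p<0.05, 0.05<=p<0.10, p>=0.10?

n = 124; E_i = n·p_i = [20.67, 20.67, 20.67, 31.00, 31.00]
χ² = (26−20.67)²/20.67 + (25−20.67)²/20.67 + (7−20.67)²/20.67 + (30−31.00)²/31.00 + (36−31.00)²/31.00 = 12.1613
df = 4
p-value (upper-tail) = 0.01619
→ bracket: 0.01<=p<0.05

p-value bracket: 0.01<=p<0.05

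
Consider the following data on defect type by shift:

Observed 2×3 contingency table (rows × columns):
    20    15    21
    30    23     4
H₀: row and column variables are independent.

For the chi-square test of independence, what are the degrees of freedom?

df = (r−1)(c−1) = (2−1)·(3−1) = 2

degrees of freedom = 2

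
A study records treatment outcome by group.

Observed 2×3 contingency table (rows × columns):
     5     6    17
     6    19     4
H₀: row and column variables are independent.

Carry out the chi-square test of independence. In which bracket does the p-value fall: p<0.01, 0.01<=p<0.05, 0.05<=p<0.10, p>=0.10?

Row totals [28, 29], col totals [11, 25, 21], n=57
χ² = (5−5.40)²/5.40 + (6−12.28)²/12.28 + (17−10.32)²/10.32 + (6−5.60)²/5.60 + (19−12.72)²/12.72 + (4−10.68)²/10.68 = 14.8856
df = 2
p-value (upper-tail) = 0.00059
→ bracket: p<0.01

p-value bracket: p<0.01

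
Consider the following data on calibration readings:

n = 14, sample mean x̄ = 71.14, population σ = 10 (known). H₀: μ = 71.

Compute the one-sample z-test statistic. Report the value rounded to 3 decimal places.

test statistic = 0.052

SE = σ/√n = 10/√14 = 2.6726
z = (x̄−μ₀)/SE = (71.14−71)/2.6726 = 0.0524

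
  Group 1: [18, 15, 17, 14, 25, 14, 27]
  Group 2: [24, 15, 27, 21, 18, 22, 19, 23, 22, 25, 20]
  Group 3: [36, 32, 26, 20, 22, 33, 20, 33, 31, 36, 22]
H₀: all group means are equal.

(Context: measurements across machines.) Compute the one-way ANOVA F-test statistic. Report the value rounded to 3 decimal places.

test statistic = 8.770

Group means [18.57, 21.45, 28.27], grand mean 23.345
SSB = Σnᵢ(x̄ᵢ−x̄)² = 465.928; SSW = ΣΣ(x−x̄ᵢ)² = 690.623
MSB = 465.928/2 = 232.9642; MSW = 690.623/26 = 26.5624
F = MSB/MSW = 8.7704
df = (2, 26)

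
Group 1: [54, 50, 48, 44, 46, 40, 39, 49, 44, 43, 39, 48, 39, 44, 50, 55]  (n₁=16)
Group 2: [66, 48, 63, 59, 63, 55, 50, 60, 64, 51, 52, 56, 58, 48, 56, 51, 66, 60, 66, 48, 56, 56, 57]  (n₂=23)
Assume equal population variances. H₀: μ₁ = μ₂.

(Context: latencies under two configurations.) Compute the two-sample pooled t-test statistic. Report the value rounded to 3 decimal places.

x̄₁=45.750, s₁=5.145, n₁=16
x̄₂=56.913, s₂=5.969, n₂=23
s_p² = [15·5.145² + 22·5.969²]/37 = 31.9142
SE = √(s_p²·(1/16+1/23)) = 1.8391
t = (45.750−56.913)/1.8391 = -6.0699
df = 37

test statistic = -6.070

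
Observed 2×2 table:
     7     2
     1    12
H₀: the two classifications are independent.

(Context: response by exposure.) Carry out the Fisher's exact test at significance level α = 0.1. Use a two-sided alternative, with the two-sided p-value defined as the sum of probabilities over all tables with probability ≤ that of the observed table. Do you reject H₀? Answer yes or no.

Margins: r₁=9, r₂=13, c₁=8, c₂=14, n=22
p_obs = C(9,7)·C(13,1)/C(22,8); sum pmf over tables with pmf ≤ p_obs
p-value (two-sided) = 0.00149
At α=0.1: p < α → reject H₀

reject H₀: yes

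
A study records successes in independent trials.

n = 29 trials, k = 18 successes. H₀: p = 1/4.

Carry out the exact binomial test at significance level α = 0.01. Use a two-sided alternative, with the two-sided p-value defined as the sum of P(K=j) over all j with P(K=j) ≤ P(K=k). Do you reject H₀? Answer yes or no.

Exact binomial: n=29, k=18, p₀=1/4=0.2500
P(X=j) = C(n,j)·p₀^j·(1−p₀)^(n−j); p = Σ P(X=j) over j with P(X=j) ≤ P(X=18)
p-value (two-sided) = 0.00003
At α=0.01: p < α → reject H₀

reject H₀: yes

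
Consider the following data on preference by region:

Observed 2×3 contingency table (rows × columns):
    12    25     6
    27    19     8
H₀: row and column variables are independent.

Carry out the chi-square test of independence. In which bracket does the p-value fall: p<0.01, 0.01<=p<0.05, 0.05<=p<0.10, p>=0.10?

Row totals [43, 54], col totals [39, 44, 14], n=97
χ² = (12−17.29)²/17.29 + (25−19.51)²/19.51 + (6−6.21)²/6.21 + (27−21.71)²/21.71 + (19−24.49)²/24.49 + (8−7.79)²/7.79 = 5.6990
df = 2
p-value (upper-tail) = 0.05787
→ bracket: 0.05<=p<0.10

p-value bracket: 0.05<=p<0.10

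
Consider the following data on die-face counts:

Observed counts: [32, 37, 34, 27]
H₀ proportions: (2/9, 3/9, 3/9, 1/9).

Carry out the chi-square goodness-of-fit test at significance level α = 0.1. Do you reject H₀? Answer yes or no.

reject H₀: yes

n = 130; E_i = n·p_i = [28.89, 43.33, 43.33, 14.44]
χ² = (32−28.89)²/28.89 + (37−43.33)²/43.33 + (34−43.33)²/43.33 + (27−14.44)²/14.44 = 14.1846
df = 3
p-value (upper-tail) = 0.00266
At α=0.1: p < α → reject H₀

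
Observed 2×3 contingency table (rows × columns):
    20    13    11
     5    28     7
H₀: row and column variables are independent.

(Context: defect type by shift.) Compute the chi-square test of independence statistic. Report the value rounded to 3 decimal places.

Row totals [44, 40], col totals [25, 41, 18], n=84
χ² = (20−13.10)²/13.10 + (13−21.48)²/21.48 + (11−9.43)²/9.43 + (5−11.90)²/11.90 + (28−19.52)²/19.52 + (7−8.57)²/8.57 = 15.2207
df = 2

test statistic = 15.221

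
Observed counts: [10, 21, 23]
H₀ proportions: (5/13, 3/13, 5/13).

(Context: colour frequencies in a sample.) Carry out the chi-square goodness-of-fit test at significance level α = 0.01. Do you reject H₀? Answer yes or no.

n = 54; E_i = n·p_i = [20.77, 12.46, 20.77]
χ² = (10−20.77)²/20.77 + (21−12.46)²/12.46 + (23−20.77)²/20.77 = 11.6741
df = 2
p-value (upper-tail) = 0.00292
At α=0.01: p < α → reject H₀

reject H₀: yes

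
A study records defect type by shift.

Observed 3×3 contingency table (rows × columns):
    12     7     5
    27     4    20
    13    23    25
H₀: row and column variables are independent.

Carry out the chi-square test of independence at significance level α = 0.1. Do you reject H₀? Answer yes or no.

reject H₀: yes

Row totals [24, 51, 61], col totals [52, 34, 50], n=136
χ² = (12−9.18)²/9.18 + (7−6.00)²/6.00 + (5−8.82)²/8.82 + (27−19.50)²/19.50 + (4−12.75)²/12.75 + (20−18.75)²/18.75 + (13−23.32)²/23.32 + (23−15.25)²/15.25 + (25−22.43)²/22.43 = 20.4684
df = 4
p-value (upper-tail) = 0.00040
At α=0.1: p < α → reject H₀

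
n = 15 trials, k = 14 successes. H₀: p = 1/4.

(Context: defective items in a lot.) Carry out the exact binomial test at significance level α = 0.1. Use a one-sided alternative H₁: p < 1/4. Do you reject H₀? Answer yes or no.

reject H₀: no

Exact binomial: n=15, k=14, p₀=1/4=0.2500
P(X≤14) from Σ C(n,i)·p₀^i·(1−p₀)^(n−i)
p-value (one-sided, H₁ less) = 1.00000
At α=0.1: p ≥ α → fail to reject H₀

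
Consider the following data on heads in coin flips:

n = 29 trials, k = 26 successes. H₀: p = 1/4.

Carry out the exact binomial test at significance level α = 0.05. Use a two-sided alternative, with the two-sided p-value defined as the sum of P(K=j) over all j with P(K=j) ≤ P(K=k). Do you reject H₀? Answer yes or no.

Exact binomial: n=29, k=26, p₀=1/4=0.2500
P(X=j) = C(n,j)·p₀^j·(1−p₀)^(n−j); p = Σ P(X=j) over j with P(X=j) ≤ P(X=26)
p-value (two-sided) = 0.00000
At α=0.05: p < α → reject H₀

reject H₀: yes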